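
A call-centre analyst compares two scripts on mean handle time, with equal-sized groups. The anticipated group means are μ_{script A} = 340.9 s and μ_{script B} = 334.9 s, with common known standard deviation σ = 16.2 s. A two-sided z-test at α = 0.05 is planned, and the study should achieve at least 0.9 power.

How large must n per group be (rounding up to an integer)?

Standardized effect: d = |μ_{script A} − μ_{script B}| / σ = |340.9 − 334.9| / 16.2 = 0.3704
For power 0.9 need Φ(δ − z_{0.025}) = 0.9, so δ = z_{0.025} + z_{0.10} = 1.960 + 1.282 = 3.242.
(For δ > 0 the lower-tail rejection region contributes negligibly to power, so the one-term inversion is standard.)
δ = d·√(n/2) ⇒ n = 2(δ/d)² = 2 × (3.242 / 0.3704)² = 153.20.
Rounding up, n = 154 per group.

n = 154 per group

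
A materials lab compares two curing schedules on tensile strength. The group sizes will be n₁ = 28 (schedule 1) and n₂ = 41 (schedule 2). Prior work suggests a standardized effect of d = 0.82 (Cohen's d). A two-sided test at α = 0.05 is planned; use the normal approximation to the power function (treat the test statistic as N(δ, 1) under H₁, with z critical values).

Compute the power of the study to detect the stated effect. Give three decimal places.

Noncentrality parameter: δ = d / √(1/n₁ + 1/n₂) = 0.82 / √(1/28 + 1/41) = 3.3447
Two-sided α = 0.05 → critical value z_{0.025} = 1.960.
Power = Φ(δ − 1.960) + Φ(−δ − 1.960) = Φ(1.385) + Φ(-5.305) = 0.9169 + 0.0000 = 0.9169.

Power ≈ 0.917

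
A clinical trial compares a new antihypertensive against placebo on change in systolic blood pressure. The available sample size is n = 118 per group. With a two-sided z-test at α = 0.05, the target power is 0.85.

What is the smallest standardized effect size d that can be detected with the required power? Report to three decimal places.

d ≈ 0.390

Need Φ(δ − 1.960) = 0.85, so δ = 1.960 + 1.036 = 2.996.
(Lower-tail contribution to power is negligible for δ > 0.)
δ = d·√(n/2) ⇒ d = δ/√(n/2) = 2.996/√(118/2) = 0.3901.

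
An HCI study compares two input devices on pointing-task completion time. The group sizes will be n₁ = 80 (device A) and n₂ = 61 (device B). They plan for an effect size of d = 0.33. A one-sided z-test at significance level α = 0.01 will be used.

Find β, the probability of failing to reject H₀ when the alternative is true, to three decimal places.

Noncentrality parameter: δ = d / √(1/n₁ + 1/n₂) = 0.33 / √(1/80 + 1/61) = 1.9414
One-sided α = 0.01 → critical value z_{0.01} = 2.326.
Power = P(Z > 2.326 − δ) = Φ(-0.385) = 0.3501.
Type II error: β = 1 − power = 1 − 0.3501 = 0.6499.

β ≈ 0.650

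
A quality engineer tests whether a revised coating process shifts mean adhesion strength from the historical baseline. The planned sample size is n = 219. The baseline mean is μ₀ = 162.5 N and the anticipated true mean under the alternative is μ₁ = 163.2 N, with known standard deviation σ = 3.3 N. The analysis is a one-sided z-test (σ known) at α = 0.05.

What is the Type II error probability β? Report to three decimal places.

Standardized effect: d = |μ₁ − μ₀| / σ = |163.2 − 162.5| / 3.3 = 0.2121
Noncentrality parameter: δ = d·√n = 0.2121 × √219 = 3.1391
Critical value for a one-sided test at α = 0.05: z_α = 1.645.
Power = P(Z > 1.645 − δ) = Φ(1.494) = 0.9324.
Type II error: β = 1 − power = 1 − 0.9324 = 0.0676.

β ≈ 0.068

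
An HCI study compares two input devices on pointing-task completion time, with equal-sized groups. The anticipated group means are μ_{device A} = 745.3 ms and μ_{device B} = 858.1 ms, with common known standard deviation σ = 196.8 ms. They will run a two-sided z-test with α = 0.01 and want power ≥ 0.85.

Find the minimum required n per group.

n = 80 per group

Standardized effect: d = |μ_{device A} − μ_{device B}| / σ = |745.3 − 858.1| / 196.8 = 0.5732
For power 0.85 need Φ(δ − z_{0.005}) = 0.85, so δ = z_{0.005} + z_{0.15} = 2.576 + 1.036 = 3.612.
(For δ > 0 the lower-tail rejection region contributes negligibly to power, so the one-term inversion is standard.)
δ = d·√(n/2) ⇒ n = 2(δ/d)² = 2 × (3.612 / 0.5732)² = 79.44.
Rounding up, n = 80 per group.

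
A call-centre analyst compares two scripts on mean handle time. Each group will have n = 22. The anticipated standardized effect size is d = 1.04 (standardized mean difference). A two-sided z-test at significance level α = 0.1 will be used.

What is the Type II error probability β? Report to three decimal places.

Noncentrality parameter: δ = d·√(n/2) = 1.04 × √(22/2) = 3.4493
Two-sided α = 0.1 → critical value z_{0.05} = 1.645.
Power = Φ(δ − 1.645) + Φ(−δ − 1.645) = Φ(1.804) + Φ(-5.094) = 0.9644 + 0.0000 = 0.9644.
Type II error: β = 1 − power = 1 − 0.9644 = 0.0356.

β ≈ 0.036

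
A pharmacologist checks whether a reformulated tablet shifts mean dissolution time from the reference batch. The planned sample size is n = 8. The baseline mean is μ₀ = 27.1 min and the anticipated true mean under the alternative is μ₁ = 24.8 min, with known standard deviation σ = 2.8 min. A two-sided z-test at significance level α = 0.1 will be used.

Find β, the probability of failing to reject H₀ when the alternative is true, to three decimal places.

β ≈ 0.249

Standardized effect: d = |μ₁ − μ₀| / σ = |24.8 − 27.1| / 2.8 = 0.8214
Noncentrality parameter: δ = d·√n = 0.8214 × √8 = 2.3234
Two-sided α = 0.1 → critical value z_{0.05} = 1.645.
Power = Φ(δ − 1.645) + Φ(−δ − 1.645) = Φ(0.678) + Φ(-3.968) = 0.7513 + 0.0000 = 0.7513.
Type II error: β = 1 − power = 1 − 0.7513 = 0.2487.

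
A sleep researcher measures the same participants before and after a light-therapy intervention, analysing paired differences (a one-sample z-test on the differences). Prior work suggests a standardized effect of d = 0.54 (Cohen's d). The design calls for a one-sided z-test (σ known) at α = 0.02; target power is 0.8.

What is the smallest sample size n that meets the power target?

n = 29

For power 0.8 need Φ(δ − z_{0.02}) = 0.8, so δ = z_{0.02} + z_{0.20} = 2.054 + 0.842 = 2.895.
δ = d·√n ⇒ n = (δ/d)² = (2.895 / 0.54)² = 28.75.
Round up to the next whole unit.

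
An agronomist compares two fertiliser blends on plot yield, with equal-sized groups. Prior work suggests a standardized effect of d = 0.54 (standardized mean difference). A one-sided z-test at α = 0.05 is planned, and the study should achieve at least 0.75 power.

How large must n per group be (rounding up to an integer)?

n = 37 per group

For power 0.75 need Φ(δ − z_{0.05}) = 0.75, so δ = z_{0.05} + z_{0.25} = 1.645 + 0.674 = 2.319.
δ = d·√(n/2) ⇒ n = 2(δ/d)² = 2 × (2.319 / 0.54)² = 36.90.
Rounding up, n = 37 per group.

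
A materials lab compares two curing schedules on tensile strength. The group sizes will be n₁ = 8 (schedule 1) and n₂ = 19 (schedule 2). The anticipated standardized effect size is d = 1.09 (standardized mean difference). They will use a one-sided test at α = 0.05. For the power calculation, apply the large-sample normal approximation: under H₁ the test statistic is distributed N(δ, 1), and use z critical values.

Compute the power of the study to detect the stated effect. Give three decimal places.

Noncentrality parameter: δ = d / √(1/n₁ + 1/n₂) = 1.09 / √(1/8 + 1/19) = 2.5862
Critical value for a one-sided test at α = 0.05: z_α = 1.645.
Power = P(Z > 1.645 − δ) = Φ(0.941) = 0.8267.

Power ≈ 0.827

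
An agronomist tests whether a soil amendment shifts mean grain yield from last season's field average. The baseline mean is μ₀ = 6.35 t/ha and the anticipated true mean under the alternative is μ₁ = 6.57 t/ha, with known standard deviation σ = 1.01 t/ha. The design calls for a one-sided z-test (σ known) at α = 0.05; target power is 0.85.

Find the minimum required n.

Standardized effect: d = |μ₁ − μ₀| / σ = |6.57 − 6.35| / 1.01 = 0.2178
For power 0.85 need Φ(δ − z_{0.05}) = 0.85, so δ = z_{0.05} + z_{0.15} = 1.645 + 1.036 = 2.681.
δ = d·√n ⇒ n = (δ/d)² = (2.681 / 0.2178)² = 151.52.
Rounding up, n = 152.

n = 152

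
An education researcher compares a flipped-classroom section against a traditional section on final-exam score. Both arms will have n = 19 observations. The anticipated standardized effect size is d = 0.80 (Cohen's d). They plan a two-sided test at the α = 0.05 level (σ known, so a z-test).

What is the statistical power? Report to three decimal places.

Noncentrality parameter: δ = d·√(n/2) = 0.80 × √(19/2) = 2.4658
Critical value for a two-sided test at α = 0.05: z_{α/2} = 1.960.
Power = Φ(δ − 1.960) + Φ(−δ − 1.960) = Φ(0.506) + Φ(-4.426) = 0.6935 + 0.0000 = 0.6935.

Power ≈ 0.694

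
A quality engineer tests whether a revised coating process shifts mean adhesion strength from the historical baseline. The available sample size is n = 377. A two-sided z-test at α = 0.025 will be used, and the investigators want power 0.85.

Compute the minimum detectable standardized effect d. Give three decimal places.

Required noncentrality: δ = z_{0.0125} + z_{0.15} = 2.241 + 1.036 = 3.278.
(The second rejection-region term Φ(−δ − z_{α/2}) is negligible and dropped.)
δ = d·√n ⇒ d = δ/√n = 3.278/√377 = 0.1688.

d ≈ 0.169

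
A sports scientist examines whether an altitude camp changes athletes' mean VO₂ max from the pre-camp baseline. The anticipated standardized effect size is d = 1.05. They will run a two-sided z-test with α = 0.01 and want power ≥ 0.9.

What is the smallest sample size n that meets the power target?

n = 14

Set Φ(δ − 2.576) = 0.9; then δ − 2.576 = Φ⁻¹(0.9) = 1.282, giving δ = 3.857.
(For δ > 0 the lower-tail rejection region contributes negligibly to power, so the one-term inversion is standard.)
δ = d·√n ⇒ n = (δ/d)² = (3.857 / 1.05)² = 13.50.
Round up to the next whole unit.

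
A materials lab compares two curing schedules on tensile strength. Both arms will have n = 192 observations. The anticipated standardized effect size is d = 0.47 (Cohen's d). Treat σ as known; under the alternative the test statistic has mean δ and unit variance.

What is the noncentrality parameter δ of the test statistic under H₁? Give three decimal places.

δ ≈ 4.605

The noncentrality parameter scales effect size by the design's sample-size factor: δ = d·√(n/2) = 0.47 × √(192/2) = 4.6050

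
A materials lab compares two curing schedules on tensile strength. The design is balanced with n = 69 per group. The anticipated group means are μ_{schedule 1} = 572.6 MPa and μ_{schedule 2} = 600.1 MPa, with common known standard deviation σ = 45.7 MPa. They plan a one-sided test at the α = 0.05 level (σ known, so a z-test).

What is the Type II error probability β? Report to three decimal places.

Standardized effect: d = |μ_{schedule 1} − μ_{schedule 2}| / σ = |572.6 − 600.1| / 45.7 = 0.6018
Noncentrality parameter: δ = d·√(n/2) = 0.6018 × √(69/2) = 3.5345
One-sided α = 0.05 → critical value z_{0.05} = 1.645.
Power = P(Z > 1.645 − δ) = Φ(1.890) = 0.9706.
Type II error: β = 1 − power = 1 − 0.9706 = 0.0294.

β ≈ 0.029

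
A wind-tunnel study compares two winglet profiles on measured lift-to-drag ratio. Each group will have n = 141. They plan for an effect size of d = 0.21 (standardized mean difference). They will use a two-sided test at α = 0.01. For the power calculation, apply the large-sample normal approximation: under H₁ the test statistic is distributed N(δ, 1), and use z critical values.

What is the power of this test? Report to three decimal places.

Power ≈ 0.208

Noncentrality parameter: λ = d·√(n/2) = 0.21 × √(141/2) = 1.7632
Two-sided α = 0.01 → critical value z_{0.005} = 2.576.
Power = Φ(λ − 2.576) + Φ(−λ − 2.576) = Φ(-0.813) + Φ(-4.339) = 0.2082 + 0.0000 = 0.2082.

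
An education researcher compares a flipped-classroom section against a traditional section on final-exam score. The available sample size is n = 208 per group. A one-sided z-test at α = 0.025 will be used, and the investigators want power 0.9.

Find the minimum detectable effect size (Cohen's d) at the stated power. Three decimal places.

Required noncentrality: δ = z_{0.025} + z_{0.10} = 1.960 + 1.282 = 3.242.
δ = d·√(n/2) ⇒ d = δ/√(n/2) = 3.242/√(208/2) = 0.3179.

d ≈ 0.318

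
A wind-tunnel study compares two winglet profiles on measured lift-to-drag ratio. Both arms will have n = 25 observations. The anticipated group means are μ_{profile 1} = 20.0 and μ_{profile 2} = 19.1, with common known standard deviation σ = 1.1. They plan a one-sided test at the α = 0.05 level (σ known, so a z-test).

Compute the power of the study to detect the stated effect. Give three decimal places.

Power ≈ 0.894

Standardized effect: d = |μ_{profile 1} − μ_{profile 2}| / σ = |20.0 − 19.1| / 1.1 = 0.8182
Noncentrality parameter: δ = d·√(n/2) = 0.8182 × √(25/2) = 2.8927
One-sided α = 0.05 → critical value z_{0.05} = 1.645.
Power = P(Z > 1.645 − δ) = Φ(1.248) = 0.8940.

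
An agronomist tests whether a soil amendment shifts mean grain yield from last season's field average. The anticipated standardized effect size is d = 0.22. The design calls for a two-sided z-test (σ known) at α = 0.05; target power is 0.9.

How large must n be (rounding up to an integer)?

n = 218

For power 0.9 need Φ(δ − z_{0.025}) = 0.9, so δ = z_{0.025} + z_{0.10} = 1.960 + 1.282 = 3.242.
(The Φ(−δ − z_{α/2}) term is vanishingly small for δ > 0 and is dropped in the standard sample-size formula.)
δ = d·√n ⇒ n = (δ/d)² = (3.242 / 0.22)² = 217.10.
Round up to the next whole unit.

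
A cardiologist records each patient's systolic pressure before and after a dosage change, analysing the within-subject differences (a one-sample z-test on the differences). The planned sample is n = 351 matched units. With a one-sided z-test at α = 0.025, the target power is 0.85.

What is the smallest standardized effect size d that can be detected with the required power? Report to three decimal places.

d ≈ 0.160

Need Φ(δ − 1.960) = 0.85, so δ = 1.960 + 1.036 = 2.996.
δ = d·√n ⇒ d = δ/√n = 2.996/√351 = 0.1599.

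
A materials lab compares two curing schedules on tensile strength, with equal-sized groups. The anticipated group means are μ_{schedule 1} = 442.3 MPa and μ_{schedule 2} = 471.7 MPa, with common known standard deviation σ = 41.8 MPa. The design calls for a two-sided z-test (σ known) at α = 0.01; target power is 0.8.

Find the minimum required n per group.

n = 48 per group

Standardized effect: d = |μ_{schedule 1} − μ_{schedule 2}| / σ = |442.3 − 471.7| / 41.8 = 0.7033
For power 0.8 need Φ(δ − z_{0.005}) = 0.8, so δ = z_{0.005} + z_{0.20} = 2.576 + 0.842 = 3.417.
(Ignoring the negligible lower-tail rejection probability gives the usual closed-form inversion.)
δ = d·√(n/2) ⇒ n = 2(δ/d)² = 2 × (3.417 / 0.7033)² = 47.22.
Round up to the next whole unit.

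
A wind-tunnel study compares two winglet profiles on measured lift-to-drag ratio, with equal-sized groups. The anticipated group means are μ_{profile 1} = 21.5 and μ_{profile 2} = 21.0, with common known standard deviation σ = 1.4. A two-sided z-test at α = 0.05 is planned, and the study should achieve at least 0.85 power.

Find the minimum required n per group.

n = 141 per group

Standardized effect: d = |μ_{profile 1} − μ_{profile 2}| / σ = |21.5 − 21.0| / 1.4 = 0.3571
For power 0.85 need Φ(δ − z_{0.025}) = 0.85, so δ = z_{0.025} + z_{0.15} = 1.960 + 1.036 = 2.996.
(For δ > 0 the lower-tail rejection region contributes negligibly to power, so the one-term inversion is standard.)
δ = d·√(n/2) ⇒ n = 2(δ/d)² = 2 × (2.996 / 0.3571)² = 140.78.
Rounding up, n = 141 per group.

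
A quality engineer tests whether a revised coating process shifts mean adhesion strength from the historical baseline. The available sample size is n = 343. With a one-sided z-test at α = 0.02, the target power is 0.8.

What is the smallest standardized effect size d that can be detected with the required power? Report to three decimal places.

Need Φ(δ − 2.054) = 0.8, so δ = 2.054 + 0.842 = 2.895.
δ = d·√n ⇒ d = δ/√n = 2.895/√343 = 0.1563.

d ≈ 0.156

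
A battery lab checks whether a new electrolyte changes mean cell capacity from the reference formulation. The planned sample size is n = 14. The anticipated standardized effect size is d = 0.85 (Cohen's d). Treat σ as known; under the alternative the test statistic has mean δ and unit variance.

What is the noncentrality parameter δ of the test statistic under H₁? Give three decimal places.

δ ≈ 3.180

δ = d·√n = 0.85 × √14 = 3.1804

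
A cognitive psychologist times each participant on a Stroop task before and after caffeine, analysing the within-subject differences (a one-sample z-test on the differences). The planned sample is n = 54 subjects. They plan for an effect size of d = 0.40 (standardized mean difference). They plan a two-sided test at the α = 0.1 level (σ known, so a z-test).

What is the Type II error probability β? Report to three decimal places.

β ≈ 0.098

Noncentrality parameter: δ = d·√n = 0.40 × √54 = 2.9394
Critical value for a two-sided test at α = 0.1: z_{α/2} = 1.645.
Power = Φ(δ − 1.645) + Φ(−δ − 1.645) = Φ(1.295) + Φ(-4.584) = 0.9023 + 0.0000 = 0.9023.
Type II error: β = 1 − power = 1 − 0.9023 = 0.0977.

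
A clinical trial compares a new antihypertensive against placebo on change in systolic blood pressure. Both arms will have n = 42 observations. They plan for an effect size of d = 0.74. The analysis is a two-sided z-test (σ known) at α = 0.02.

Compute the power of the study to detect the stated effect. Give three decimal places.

Power ≈ 0.857

Noncentrality parameter: λ = d·√(n/2) = 0.74 × √(42/2) = 3.3911
Two-sided α = 0.02 → critical value z_{0.01} = 2.326.
Power = Φ(λ − 2.326) + Φ(−λ − 2.326) = Φ(1.065) + Φ(-5.717) = 0.8565 + 0.0000 = 0.8565.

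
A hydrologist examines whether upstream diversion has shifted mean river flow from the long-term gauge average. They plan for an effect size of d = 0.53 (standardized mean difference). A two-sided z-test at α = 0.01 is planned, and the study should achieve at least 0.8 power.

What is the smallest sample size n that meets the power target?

n = 42

For power 0.8 need Φ(δ − z_{0.005}) = 0.8, so δ = z_{0.005} + z_{0.20} = 2.576 + 0.842 = 3.417.
(For δ > 0 the lower-tail rejection region contributes negligibly to power, so the one-term inversion is standard.)
δ = d·√n ⇒ n = (δ/d)² = (3.417 / 0.53)² = 41.58.
Round up to the next whole unit.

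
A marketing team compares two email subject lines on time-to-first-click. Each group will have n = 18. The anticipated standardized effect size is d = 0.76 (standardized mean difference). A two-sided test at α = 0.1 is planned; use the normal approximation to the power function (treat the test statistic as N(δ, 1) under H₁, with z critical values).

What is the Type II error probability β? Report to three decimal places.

β ≈ 0.263

Noncentrality parameter: δ = d·√(n/2) = 0.76 × √(18/2) = 2.2800
Critical value for a two-sided test at α = 0.1: z_{α/2} = 1.645.
Power = Φ(δ − 1.645) + Φ(−δ − 1.645) = Φ(0.635) + Φ(-3.925) = 0.7373 + 0.0000 = 0.7374.
Type II error: β = 1 − power = 1 − 0.7374 = 0.2626.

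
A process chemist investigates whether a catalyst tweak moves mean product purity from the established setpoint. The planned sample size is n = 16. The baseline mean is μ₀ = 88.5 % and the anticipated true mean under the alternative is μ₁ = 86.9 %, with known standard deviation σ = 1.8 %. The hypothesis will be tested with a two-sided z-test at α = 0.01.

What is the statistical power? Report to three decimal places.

Standardized effect: d = |μ₁ − μ₀| / σ = |86.9 − 88.5| / 1.8 = 0.8889
Noncentrality parameter: δ = d·√n = 0.8889 × √16 = 3.5556
Two-sided α = 0.01 → critical value z_{0.005} = 2.576.
Power = Φ(δ − 2.576) + Φ(−δ − 2.576) = Φ(0.980) + Φ(-6.131) = 0.8364 + 0.0000 = 0.8364.

Power ≈ 0.836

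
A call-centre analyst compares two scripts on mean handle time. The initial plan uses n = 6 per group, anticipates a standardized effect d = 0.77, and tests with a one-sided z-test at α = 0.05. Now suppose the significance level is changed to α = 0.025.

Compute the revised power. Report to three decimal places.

δ = d·√(n/2) = 0.77 × √(6/2) = 1.3337 (unchanged). New critical value: z_{0.025} = 1.960.
Revised power = Φ(δ − 1.960) = Φ(-0.626) = 0.2656.

Power ≈ 0.266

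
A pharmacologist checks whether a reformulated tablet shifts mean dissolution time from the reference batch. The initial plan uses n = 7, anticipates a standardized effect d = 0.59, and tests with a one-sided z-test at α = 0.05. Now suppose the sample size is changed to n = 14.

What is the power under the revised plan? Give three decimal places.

Power ≈ 0.713

With n = 14: δ = d·√n = 0.59 × √14 = 2.2076. Critical value z_{0.05} = 1.645.
Revised power = Φ(δ − 1.645) = Φ(0.563) = 0.7132.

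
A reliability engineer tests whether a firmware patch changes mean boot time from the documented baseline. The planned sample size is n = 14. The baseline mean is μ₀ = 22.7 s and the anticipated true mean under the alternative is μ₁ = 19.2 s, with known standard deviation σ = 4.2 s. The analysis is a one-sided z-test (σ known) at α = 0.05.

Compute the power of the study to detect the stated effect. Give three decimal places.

Standardized effect: d = |μ₁ − μ₀| / σ = |19.2 − 22.7| / 4.2 = 0.8333
Noncentrality parameter: δ = d·√n = 0.8333 × √14 = 3.1180
One-sided α = 0.05 → critical value z_{0.05} = 1.645.
Power = P(Z > 1.645 − δ) = Φ(1.473) = 0.9297.

Power ≈ 0.930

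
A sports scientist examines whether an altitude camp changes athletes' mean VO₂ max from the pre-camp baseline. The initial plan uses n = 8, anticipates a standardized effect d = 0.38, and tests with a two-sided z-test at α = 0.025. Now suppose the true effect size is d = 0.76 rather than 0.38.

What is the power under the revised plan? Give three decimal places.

With d = 0.76: δ = d·√n = 0.76 × √8 = 2.1496. Critical value z_{0.0125} = 2.241.
Revised power = Φ(δ − 2.241) + Φ(−δ − 2.241) = Φ(-0.092) + Φ(-4.391) = 0.4634 + 0.0000 = 0.4634.

Power ≈ 0.463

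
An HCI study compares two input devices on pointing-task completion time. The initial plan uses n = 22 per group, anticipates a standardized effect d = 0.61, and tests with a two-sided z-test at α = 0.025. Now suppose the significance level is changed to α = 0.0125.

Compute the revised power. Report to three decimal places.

Power ≈ 0.318

δ = d·√(n/2) = 0.61 × √(22/2) = 2.0231 (unchanged). New critical value: z_{0.0063} = 2.498.
Revised power = Φ(δ − 2.498) + Φ(−δ − 2.498) = Φ(-0.475) + Φ(-4.521) = 0.3175 + 0.0000 = 0.3176.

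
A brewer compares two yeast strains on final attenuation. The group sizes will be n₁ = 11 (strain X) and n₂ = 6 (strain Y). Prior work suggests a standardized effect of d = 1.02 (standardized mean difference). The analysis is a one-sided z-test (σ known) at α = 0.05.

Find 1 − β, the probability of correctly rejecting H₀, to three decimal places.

Power ≈ 0.642

Noncentrality parameter: δ = d / √(1/n₁ + 1/n₂) = 1.02 / √(1/11 + 1/6) = 2.0098
One-sided α = 0.05 → critical value z_{0.05} = 1.645.
Power = P(Z > 1.645 − δ) = Φ(0.365) = 0.6424.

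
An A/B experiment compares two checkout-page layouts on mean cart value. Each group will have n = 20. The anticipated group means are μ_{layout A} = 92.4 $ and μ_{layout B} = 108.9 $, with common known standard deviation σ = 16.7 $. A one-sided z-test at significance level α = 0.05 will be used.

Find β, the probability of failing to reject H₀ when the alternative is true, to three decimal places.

β ≈ 0.069

Standardized effect: d = |μ_{layout A} − μ_{layout B}| / σ = |92.4 − 108.9| / 16.7 = 0.9880
Noncentrality parameter: δ = d·√(n/2) = 0.9880 × √(20/2) = 3.1244
One-sided α = 0.05 → critical value z_{0.05} = 1.645.
Power = Φ(δ − 1.645) = Φ(1.480) = 0.9305.
Type II error: β = 1 − power = 1 − 0.9305 = 0.0695.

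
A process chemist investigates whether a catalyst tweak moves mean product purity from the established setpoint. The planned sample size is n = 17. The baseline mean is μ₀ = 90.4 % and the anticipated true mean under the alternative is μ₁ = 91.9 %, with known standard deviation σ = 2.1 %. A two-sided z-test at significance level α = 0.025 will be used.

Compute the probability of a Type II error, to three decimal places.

β ≈ 0.241

Standardized effect: d = |μ₁ − μ₀| / σ = |91.9 − 90.4| / 2.1 = 0.7143
Noncentrality parameter: δ = d·√n = 0.7143 × √17 = 2.9451
Two-sided α = 0.025 → critical value z_{0.0125} = 2.241.
Power = Φ(δ − 2.241) + Φ(−δ − 2.241) = Φ(0.704) + Φ(-5.186) = 0.7592 + 0.0000 = 0.7592.
Type II error: β = 1 − power = 1 − 0.7592 = 0.2408.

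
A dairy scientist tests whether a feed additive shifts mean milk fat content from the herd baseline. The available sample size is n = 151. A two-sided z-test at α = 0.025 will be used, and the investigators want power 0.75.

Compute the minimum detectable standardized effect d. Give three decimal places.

d ≈ 0.237

Required noncentrality: δ = z_{0.0125} + z_{0.25} = 2.241 + 0.674 = 2.916.
(The second rejection-region term Φ(−δ − z_{α/2}) is negligible and dropped.)
δ = d·√n ⇒ d = δ/√n = 2.916/√151 = 0.2373.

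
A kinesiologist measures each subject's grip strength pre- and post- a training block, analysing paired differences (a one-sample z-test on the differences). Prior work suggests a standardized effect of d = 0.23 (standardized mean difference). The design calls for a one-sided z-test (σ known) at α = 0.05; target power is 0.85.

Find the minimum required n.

n = 136

Set Φ(δ − 1.645) = 0.85; then δ − 1.645 = Φ⁻¹(0.85) = 1.036, giving δ = 2.681.
δ = d·√n ⇒ n = (δ/d)² = (2.681 / 0.23)² = 135.90.
Rounding up, n = 136.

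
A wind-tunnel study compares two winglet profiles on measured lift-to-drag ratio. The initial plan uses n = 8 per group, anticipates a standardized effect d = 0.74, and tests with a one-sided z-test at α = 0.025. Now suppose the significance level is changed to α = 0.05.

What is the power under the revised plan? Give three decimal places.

Power ≈ 0.435

δ = d·√(n/2) = 0.74 × √(8/2) = 1.4800 (unchanged). New critical value: z_{0.05} = 1.645.
Revised power = Φ(δ − 1.645) = Φ(-0.165) = 0.4345.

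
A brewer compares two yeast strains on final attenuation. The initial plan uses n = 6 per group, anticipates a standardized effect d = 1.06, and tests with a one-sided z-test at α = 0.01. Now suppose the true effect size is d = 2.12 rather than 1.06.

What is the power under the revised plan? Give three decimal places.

With d = 2.12: δ = d·√(n/2) = 2.12 × √(6/2) = 3.6719. Critical value z_{0.01} = 2.326.
Revised power = Φ(δ − 2.326) = Φ(1.346) = 0.9108.

Power ≈ 0.911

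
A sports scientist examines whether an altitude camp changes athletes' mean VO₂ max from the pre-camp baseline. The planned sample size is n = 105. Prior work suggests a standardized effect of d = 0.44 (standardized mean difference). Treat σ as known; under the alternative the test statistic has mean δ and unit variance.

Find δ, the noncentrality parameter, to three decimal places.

The noncentrality parameter scales effect size by the design's sample-size factor: δ = d·√n = 0.44 × √105 = 4.5087

δ ≈ 4.509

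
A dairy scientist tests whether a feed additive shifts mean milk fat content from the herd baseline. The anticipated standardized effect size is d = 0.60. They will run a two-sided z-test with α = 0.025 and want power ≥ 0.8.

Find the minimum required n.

For power 0.8 need Φ(δ − z_{0.0125}) = 0.8, so δ = z_{0.0125} + z_{0.20} = 2.241 + 0.842 = 3.083.
(Ignoring the negligible lower-tail rejection probability gives the usual closed-form inversion.)
δ = d·√n ⇒ n = (δ/d)² = (3.083 / 0.60)² = 26.40.
Rounding up, n = 27.

n = 27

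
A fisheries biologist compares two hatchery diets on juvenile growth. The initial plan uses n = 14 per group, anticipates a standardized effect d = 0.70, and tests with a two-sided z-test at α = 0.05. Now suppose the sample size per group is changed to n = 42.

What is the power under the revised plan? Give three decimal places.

Power ≈ 0.894

With n = 42 per group: δ = d·√(n/2) = 0.70 × √(42/2) = 3.2078. Critical value z_{0.025} = 1.960.
Revised power = Φ(δ − 1.960) + Φ(−δ − 1.960) = Φ(1.248) + Φ(-5.168) = 0.8940 + 0.0000 = 0.8940.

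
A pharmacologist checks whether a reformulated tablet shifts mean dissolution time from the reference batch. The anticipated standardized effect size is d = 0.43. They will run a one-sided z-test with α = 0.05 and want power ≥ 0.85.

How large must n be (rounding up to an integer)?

n = 39

For power 0.85 need Φ(δ − z_{0.05}) = 0.85, so δ = z_{0.05} + z_{0.15} = 1.645 + 1.036 = 2.681.
δ = d·√n ⇒ n = (δ/d)² = (2.681 / 0.43)² = 38.88.
Round up to the next whole unit.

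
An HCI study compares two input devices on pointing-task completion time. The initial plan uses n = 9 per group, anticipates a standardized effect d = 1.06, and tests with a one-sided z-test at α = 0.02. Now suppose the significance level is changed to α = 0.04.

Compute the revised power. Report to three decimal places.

Power ≈ 0.691

δ = d·√(n/2) = 1.06 × √(9/2) = 2.2486 (unchanged). New critical value: z_{0.04} = 1.751.
Revised power = Φ(δ − 1.751) = Φ(0.498) = 0.6907.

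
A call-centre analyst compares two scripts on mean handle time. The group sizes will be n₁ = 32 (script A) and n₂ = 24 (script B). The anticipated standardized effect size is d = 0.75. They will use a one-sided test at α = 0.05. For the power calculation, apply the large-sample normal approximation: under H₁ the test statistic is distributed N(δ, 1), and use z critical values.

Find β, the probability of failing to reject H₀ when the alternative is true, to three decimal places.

Noncentrality parameter: δ = d / √(1/n₁ + 1/n₂) = 0.75 / √(1/32 + 1/24) = 2.7775
One-sided α = 0.05 → critical value z_{0.05} = 1.645.
Power = P(Z > 1.645 − δ) = Φ(1.133) = 0.8713.
Type II error: β = 1 − power = 1 − 0.8713 = 0.1287.

β ≈ 0.129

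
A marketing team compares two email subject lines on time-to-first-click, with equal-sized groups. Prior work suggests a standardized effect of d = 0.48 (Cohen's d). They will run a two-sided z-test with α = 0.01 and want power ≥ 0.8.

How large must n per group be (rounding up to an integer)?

n = 102 per group

Set Φ(δ − 2.576) = 0.8; then δ − 2.576 = Φ⁻¹(0.8) = 0.842, giving δ = 3.417.
(The Φ(−δ − z_{α/2}) term is vanishingly small for δ > 0 and is dropped in the standard sample-size formula.)
δ = d·√(n/2) ⇒ n = 2(δ/d)² = 2 × (3.417 / 0.48)² = 101.38.
Rounding up, n = 102 per group.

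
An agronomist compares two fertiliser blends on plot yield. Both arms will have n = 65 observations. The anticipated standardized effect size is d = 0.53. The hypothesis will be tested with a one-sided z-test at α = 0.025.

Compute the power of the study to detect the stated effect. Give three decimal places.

Noncentrality parameter: δ = d·√(n/2) = 0.53 × √(65/2) = 3.0215
Critical value for a one-sided test at α = 0.025: z_α = 1.960.
Power = P(Z > 1.960 − δ) = Φ(1.062) = 0.8558.

Power ≈ 0.856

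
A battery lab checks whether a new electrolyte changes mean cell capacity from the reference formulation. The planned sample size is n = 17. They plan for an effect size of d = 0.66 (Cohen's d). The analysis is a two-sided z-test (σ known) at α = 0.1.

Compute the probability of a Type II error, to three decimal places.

Noncentrality parameter: δ = d·√n = 0.66 × √17 = 2.7212
Critical value for a two-sided test at α = 0.1: z_{α/2} = 1.645.
Power = Φ(δ − 1.645) + Φ(−δ − 1.645) = Φ(1.076) + Φ(-4.366) = 0.8591 + 0.0000 = 0.8591.
Type II error: β = 1 − power = 1 − 0.8591 = 0.1409.

β ≈ 0.141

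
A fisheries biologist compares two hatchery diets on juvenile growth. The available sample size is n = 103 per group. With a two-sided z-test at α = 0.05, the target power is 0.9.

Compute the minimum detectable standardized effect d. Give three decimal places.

d ≈ 0.452

Need Φ(δ − 1.960) = 0.9, so δ = 1.960 + 1.282 = 3.242.
(The second rejection-region term Φ(−δ − z_{α/2}) is negligible and dropped.)
δ = d·√(n/2) ⇒ d = δ/√(n/2) = 3.242/√(103/2) = 0.4517.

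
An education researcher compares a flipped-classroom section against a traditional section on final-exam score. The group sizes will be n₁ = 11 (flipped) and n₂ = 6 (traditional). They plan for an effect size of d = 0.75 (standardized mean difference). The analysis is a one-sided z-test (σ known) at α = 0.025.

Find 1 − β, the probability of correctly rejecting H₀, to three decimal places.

Noncentrality parameter: δ = d / √(1/n₁ + 1/n₂) = 0.75 / √(1/11 + 1/6) = 1.4778
Critical value for a one-sided test at α = 0.025: z_α = 1.960.
Power = Φ(δ − 1.960) = Φ(-0.482) = 0.3148.

Power ≈ 0.315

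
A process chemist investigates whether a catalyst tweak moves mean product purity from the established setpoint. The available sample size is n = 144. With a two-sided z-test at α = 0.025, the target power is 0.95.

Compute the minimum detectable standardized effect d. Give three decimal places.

d ≈ 0.324

Need Φ(δ − 2.241) = 0.95, so δ = 2.241 + 1.645 = 3.886.
(Lower-tail contribution to power is negligible for δ > 0.)
δ = d·√n ⇒ d = δ/√n = 3.886/√144 = 0.3239.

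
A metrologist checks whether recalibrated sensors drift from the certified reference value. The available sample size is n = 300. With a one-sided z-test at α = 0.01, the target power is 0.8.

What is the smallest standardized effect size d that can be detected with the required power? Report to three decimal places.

d ≈ 0.183

Need Φ(δ − 2.326) = 0.8, so δ = 2.326 + 0.842 = 3.168.
δ = d·√n ⇒ d = δ/√n = 3.168/√300 = 0.1829.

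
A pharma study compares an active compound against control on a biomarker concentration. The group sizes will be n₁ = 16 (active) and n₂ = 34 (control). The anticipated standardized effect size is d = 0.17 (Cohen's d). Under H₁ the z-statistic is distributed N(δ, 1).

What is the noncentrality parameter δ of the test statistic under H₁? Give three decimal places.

The noncentrality parameter scales effect size by the design's sample-size factor: δ = d / √(1/n₁ + 1/n₂) = 0.17 / √(1/16 + 1/34) = 0.5607

δ ≈ 0.561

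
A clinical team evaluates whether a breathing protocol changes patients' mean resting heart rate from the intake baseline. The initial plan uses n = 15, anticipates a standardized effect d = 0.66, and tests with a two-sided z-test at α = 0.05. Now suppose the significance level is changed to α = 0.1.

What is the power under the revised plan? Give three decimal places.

δ = d·√n = 0.66 × √15 = 2.5562 (unchanged). New critical value: z_{0.05} = 1.645.
Revised power = Φ(δ − 1.645) + Φ(−δ − 1.645) = Φ(0.911) + Φ(-4.201) = 0.8189 + 0.0000 = 0.8189.

Power ≈ 0.819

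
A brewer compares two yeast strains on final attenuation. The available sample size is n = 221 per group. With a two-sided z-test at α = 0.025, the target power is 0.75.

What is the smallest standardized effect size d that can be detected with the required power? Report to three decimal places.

Required noncentrality: δ = z_{0.0125} + z_{0.25} = 2.241 + 0.674 = 2.916.
(The second rejection-region term Φ(−δ − z_{α/2}) is negligible and dropped.)
δ = d·√(n/2) ⇒ d = δ/√(n/2) = 2.916/√(221/2) = 0.2774.

d ≈ 0.277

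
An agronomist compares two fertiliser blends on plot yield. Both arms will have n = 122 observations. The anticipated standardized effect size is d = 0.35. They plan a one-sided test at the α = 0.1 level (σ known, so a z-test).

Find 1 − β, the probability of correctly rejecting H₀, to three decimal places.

Power ≈ 0.927

Noncentrality parameter: δ = d·√(n/2) = 0.35 × √(122/2) = 2.7336
Critical value for a one-sided test at α = 0.1: z_α = 1.282.
Power = Φ(δ − 1.282) = Φ(1.452) = 0.9268.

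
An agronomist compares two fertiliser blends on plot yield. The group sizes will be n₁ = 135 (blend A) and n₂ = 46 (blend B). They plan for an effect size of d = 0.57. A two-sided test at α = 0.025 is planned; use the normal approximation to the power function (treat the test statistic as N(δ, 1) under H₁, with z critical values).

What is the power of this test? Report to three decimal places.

Power ≈ 0.864

Noncentrality parameter: λ = d / √(1/n₁ + 1/n₂) = 0.57 / √(1/135 + 1/46) = 3.3387
Two-sided α = 0.025 → critical value z_{0.0125} = 2.241.
Power = Φ(λ − 2.241) + Φ(−λ − 2.241) = Φ(1.097) + Φ(-5.580) = 0.8638 + 0.0000 = 0.8638.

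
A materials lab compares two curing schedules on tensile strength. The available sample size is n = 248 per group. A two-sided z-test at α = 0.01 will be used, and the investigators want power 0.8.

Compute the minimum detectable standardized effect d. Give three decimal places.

d ≈ 0.307

Need Φ(δ − 2.576) = 0.8, so δ = 2.576 + 0.842 = 3.417.
(Lower-tail contribution to power is negligible for δ > 0.)
δ = d·√(n/2) ⇒ d = δ/√(n/2) = 3.417/√(248/2) = 0.3069.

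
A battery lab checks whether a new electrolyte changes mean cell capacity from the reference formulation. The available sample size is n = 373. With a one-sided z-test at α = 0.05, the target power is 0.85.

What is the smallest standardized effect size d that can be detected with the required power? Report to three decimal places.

d ≈ 0.139

Need Φ(δ − 1.645) = 0.85, so δ = 1.645 + 1.036 = 2.681.
δ = d·√n ⇒ d = δ/√n = 2.681/√373 = 0.1388.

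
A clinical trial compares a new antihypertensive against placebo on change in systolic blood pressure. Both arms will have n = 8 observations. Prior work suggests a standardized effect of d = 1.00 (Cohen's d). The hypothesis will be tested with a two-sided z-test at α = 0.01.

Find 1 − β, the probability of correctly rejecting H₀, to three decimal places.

Power ≈ 0.282

Noncentrality parameter: δ = d·√(n/2) = 1.00 × √(8/2) = 2.0000
Two-sided α = 0.01 → critical value z_{0.005} = 2.576.
Power = Φ(δ − 2.576) + Φ(−δ − 2.576) = Φ(-0.576) + Φ(-4.576) = 0.2824 + 0.0000 = 0.2824.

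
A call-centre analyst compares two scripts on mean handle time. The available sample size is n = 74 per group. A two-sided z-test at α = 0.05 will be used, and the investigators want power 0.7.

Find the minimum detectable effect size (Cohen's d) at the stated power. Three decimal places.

d ≈ 0.408

Required noncentrality: δ = z_{0.025} + z_{0.30} = 1.960 + 0.524 = 2.484.
(The second rejection-region term Φ(−δ − z_{α/2}) is negligible and dropped.)
δ = d·√(n/2) ⇒ d = δ/√(n/2) = 2.484/√(74/2) = 0.4084.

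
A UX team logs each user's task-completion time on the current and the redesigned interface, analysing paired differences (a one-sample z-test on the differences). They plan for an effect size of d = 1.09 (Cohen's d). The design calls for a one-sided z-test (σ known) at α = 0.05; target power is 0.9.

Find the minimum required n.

n = 8

Set Φ(δ − 1.645) = 0.9; then δ − 1.645 = Φ⁻¹(0.9) = 1.282, giving δ = 2.926.
δ = d·√n ⇒ n = (δ/d)² = (2.926 / 1.09)² = 7.21.
Rounding up, n = 8.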